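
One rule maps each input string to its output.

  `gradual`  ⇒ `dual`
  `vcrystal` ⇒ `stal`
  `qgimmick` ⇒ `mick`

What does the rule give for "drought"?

The pattern: keep only the last 4 characters.
For "drought" the result is "ught".

ught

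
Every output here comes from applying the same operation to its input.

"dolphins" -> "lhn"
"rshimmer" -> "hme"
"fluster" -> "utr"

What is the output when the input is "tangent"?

net

In each case the input is transformed by: delete the first character, then keep every other character starting from the second (positions 2nd, 4th, 6th, ...).
"tangent" → "net".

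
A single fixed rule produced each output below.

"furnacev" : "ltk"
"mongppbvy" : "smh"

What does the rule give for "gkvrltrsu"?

mxx

Rule — keep one character in every 3, starting at position 1 (positions 1st, 4th, 7th, ...), then shift every letter 6 places forward in the alphabet (wrapping around).
Starting from "gkvrltrsu": after the first operation, "grr"; after the second, "mxx".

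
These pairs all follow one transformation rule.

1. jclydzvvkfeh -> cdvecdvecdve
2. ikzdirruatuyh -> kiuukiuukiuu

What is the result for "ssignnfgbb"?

sngsngsng

The pattern: keep one character in every 3, starting at position 2 (positions 2nd, 5th, 8th, ...), then write the whole string 3 times in a row.
For "ssignnfgbb", step one produces "sng"; step two turns that into "sngsngsng".
(Check on "jclydzvvkfeh": → "cdve" → "cdvecdvecdve" ✓)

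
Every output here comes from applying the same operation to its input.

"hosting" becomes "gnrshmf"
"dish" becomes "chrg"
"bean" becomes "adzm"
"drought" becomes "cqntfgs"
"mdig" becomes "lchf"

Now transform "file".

ehkd

Each output is the input with this applied: shift every letter 1 place backward in the alphabet (wrapping around).
"file" → "ehkd".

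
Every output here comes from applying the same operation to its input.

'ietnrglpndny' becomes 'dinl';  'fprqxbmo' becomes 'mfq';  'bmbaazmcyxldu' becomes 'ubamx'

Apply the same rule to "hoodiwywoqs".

qhdy

Rule — keep one character in every 3, starting at position 1 (positions 1st, 4th, 7th, ...), then move the last character to the front.
"hoodiwywoqs" → "hdyq" → "qhdy".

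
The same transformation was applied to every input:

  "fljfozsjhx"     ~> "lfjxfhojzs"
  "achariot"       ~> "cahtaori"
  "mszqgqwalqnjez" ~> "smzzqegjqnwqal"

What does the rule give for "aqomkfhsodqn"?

What's happening: move the first character to the end, then take characters alternately from the front and the back (1st, last, 2nd, 2nd-last, ...).
Doing the same to "aqomkfhsodqn": "qaonmqkdfohs".
(Check on "fljfozsjhx": → "ljfozsjhxf" → "lfjxfhojzs" ✓)

qaonmqkdfohs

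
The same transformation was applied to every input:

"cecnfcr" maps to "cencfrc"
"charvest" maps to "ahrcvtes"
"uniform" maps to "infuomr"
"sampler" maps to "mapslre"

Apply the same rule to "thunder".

In each case the input is transformed by: move the first 2 characters to the end (rotate left by 2), then take characters alternately from the front and the back (1st, last, 2nd, 2nd-last, ...).
For "thunder", step one produces "underth"; step two turns that into "uhntdre".
(Check on "uniform": → "iformun" → "infuomr" ✓)

uhntdre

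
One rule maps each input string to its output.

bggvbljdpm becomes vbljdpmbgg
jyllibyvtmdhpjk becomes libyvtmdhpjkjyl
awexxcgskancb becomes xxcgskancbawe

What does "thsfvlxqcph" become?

The pattern: move the first 3 characters to the end (rotate left by 3).
For "thsfvlxqcph" the result is "fvlxqcphths".

fvlxqcphths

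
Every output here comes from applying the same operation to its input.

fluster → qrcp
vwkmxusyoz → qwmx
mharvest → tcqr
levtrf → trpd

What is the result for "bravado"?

tybm

The rule is to shift every letter 2 places backward in the alphabet (wrapping around), then keep only the last 4 characters.
Working it through for "bravado": intermediate "zpytybm", final "tybm".
(Check on "vwkmxusyoz": → "tuikvsqwmx" → "qwmx" ✓)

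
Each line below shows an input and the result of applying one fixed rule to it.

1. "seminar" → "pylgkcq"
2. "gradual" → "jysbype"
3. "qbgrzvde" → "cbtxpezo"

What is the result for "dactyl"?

jwrayb

The pattern: reverse the string, then shift every letter 2 places backward in the alphabet (wrapping around).
"dactyl" → "lytcad" → "jwrayb".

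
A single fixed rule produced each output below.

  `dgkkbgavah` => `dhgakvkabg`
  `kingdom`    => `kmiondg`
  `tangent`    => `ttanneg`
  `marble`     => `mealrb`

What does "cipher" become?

The pattern: take characters alternately from the front and the back (1st, last, 2nd, 2nd-last, ...).
So "cipher" becomes "crieph".

crieph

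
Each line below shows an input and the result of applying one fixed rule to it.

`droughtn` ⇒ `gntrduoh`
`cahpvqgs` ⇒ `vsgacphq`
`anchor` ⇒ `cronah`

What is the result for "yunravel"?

In each case the input is transformed by: swap each adjacent pair of characters (1↔2, 3↔4, ...), then move the last 3 characters to the front (rotate right by 3).
For "yunravel", step one produces "uyrnvale"; step two turns that into "aleuyrnv".

aleuyrnv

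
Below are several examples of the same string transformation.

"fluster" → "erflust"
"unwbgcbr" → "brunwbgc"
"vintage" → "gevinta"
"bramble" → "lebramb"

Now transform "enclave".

veencla

Rule — move the last 2 characters to the front (rotate right by 2).
Doing the same to "enclave": "veencla".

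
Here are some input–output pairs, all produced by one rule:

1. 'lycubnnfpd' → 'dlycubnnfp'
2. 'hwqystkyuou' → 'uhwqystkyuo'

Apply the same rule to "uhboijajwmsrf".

fuhboijajwmsr

What's happening: move the last character to the front.
On "uhboijajwmsrf" that produces "fuhboijajwmsr".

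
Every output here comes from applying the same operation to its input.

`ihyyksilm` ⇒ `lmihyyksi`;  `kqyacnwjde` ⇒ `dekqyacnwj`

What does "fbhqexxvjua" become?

uafbhqexxvj

Rule — move the last 2 characters to the front (rotate right by 2).
Doing the same to "fbhqexxvjua": "uafbhqexxvj".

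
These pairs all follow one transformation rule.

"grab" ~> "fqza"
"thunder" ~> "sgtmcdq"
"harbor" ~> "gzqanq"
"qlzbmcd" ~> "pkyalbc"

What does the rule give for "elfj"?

The rule is to shift every letter 1 place backward in the alphabet (wrapping around).
On "elfj" that produces "dkei".

dkei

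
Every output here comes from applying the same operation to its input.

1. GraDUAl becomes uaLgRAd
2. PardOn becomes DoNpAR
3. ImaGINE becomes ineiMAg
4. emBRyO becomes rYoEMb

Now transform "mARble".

BLEMar

In each case the input is transformed by: move the last 3 characters to the front (rotate right by 3), then flip the case of every letter.
For "mARble" the result is "BLEMar".
(Check on "ImaGINE": → "INEImaG" → "ineiMAg" ✓)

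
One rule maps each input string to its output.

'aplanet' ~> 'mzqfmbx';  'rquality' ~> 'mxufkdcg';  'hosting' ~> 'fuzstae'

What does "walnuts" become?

zgfeimx

Rule — shift every letter 12 places forward in the alphabet (wrapping around), then move the first 3 characters to the end (rotate left by 3).
Applying both steps to "walnuts": "imxzgfe", then "zgfeimx".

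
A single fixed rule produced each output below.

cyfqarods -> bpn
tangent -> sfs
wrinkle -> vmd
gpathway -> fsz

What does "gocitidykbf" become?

In each case the input is transformed by: shift every letter 1 place backward in the alphabet (wrapping around), then keep one character in every 3, starting at position 1 (positions 1st, 4th, 7th, ...).
On "gocitidykbf": the first step gives "fnbhshcxjae", and the second then gives "fhca".
(Check on "wrinkle": → "vqhmjkd" → "vmd" ✓)

fhca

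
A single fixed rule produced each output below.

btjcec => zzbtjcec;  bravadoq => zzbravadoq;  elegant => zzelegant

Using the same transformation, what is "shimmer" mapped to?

zzshimmer

Rule — prepend "zz".
Applying that to "shimmer" gives "zzshimmer".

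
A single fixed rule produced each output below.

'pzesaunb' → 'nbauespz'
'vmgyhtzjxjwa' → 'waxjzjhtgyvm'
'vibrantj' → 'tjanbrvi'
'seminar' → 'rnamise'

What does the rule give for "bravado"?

Each output is the input with this applied: swap each adjacent pair of characters (1↔2, 3↔4, ...), then reverse the string.
On "bravado": the first step gives "rbvadao", and the second then gives "oadavbr".

oadavbr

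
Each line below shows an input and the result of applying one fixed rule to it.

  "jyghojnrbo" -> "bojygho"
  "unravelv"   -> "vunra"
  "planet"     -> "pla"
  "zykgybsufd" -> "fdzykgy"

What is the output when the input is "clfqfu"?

clf

The transformation: swap the front and back halves of the string, then delete the first 3 characters.
Doing the same to "clfqfu": "clf".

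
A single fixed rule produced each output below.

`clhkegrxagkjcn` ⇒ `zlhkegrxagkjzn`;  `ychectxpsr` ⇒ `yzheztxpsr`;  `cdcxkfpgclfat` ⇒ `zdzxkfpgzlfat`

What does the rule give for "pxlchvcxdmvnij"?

Rule — replace every "c" with "z".
Applying that to "pxlchvcxdmvnij" gives "pxlzhvzxdmvnij".

pxlzhvzxdmvnij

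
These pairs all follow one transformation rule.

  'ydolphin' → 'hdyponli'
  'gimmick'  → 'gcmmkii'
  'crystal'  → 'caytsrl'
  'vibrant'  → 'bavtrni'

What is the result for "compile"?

ecpomli

Each output is the input with this applied: sort the characters into reverse alphabetical order, then move the last 2 characters to the front (rotate right by 2).
For "compile", step one produces "pomliec"; step two turns that into "ecpomli".
(Check on "vibrant": → "vtrniba" → "bavtrni" ✓)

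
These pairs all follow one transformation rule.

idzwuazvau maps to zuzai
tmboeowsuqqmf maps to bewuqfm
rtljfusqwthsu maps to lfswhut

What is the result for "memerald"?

mrlm

The pattern: move the first 2 characters to the end (rotate left by 2), then keep every other character starting from the first (positions 1st, 3rd, 5th, ...).
"memerald" → "mrlm".
(Check on "idzwuazvau": → "zwuazvauid" → "zuzai" ✓)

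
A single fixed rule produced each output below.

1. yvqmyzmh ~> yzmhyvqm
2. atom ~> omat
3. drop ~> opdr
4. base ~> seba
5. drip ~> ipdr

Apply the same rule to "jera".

raje

The pattern: swap the front and back halves of the string.
Applying that to "jera" gives "raje".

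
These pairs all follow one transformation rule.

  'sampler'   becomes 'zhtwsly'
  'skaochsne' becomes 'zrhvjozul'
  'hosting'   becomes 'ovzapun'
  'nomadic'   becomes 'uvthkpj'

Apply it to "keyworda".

rlfdvykh

What's happening: shift every letter 7 places forward in the alphabet (wrapping around).
Applying that to "keyworda" gives "rlfdvykh".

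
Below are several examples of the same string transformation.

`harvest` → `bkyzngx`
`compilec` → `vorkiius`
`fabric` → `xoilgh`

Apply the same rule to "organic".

The rule is to move the first 3 characters to the end (rotate left by 3), then shift every letter 6 places forward in the alphabet (wrapping around).
Doing the same to "organic": "gtoiuxm".

gtoiuxm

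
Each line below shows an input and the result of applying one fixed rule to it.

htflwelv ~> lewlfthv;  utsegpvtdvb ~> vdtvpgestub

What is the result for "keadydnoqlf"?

lqondydaekf

Rule — reverse the string, then move the first character to the end.
Working it through for "keadydnoqlf": intermediate "flqondydaek", final "lqondydaekf".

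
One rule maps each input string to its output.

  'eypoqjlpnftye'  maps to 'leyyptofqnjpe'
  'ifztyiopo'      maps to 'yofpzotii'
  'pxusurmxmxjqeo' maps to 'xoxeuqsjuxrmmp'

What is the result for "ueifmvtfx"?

mxefitfvu

Looking at the pairs, the operation is to take characters alternately from the front and the back (1st, last, 2nd, 2nd-last, ...), then swap the first and last characters.
Doing the same to "ueifmvtfx": "mxefitfvu".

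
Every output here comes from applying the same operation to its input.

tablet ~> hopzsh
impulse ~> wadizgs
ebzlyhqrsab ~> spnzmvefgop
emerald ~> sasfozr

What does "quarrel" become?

Each output is the input with this applied: shift every letter 12 places backward in the alphabet (wrapping around).
Applying that to "quarrel" gives "eioffsz".

eioffsz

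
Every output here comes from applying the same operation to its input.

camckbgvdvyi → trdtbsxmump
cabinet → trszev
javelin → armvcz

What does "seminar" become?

The pattern: delete the last character, then shift every letter 9 places backward in the alphabet (wrapping around).
Starting from "seminar": after the first operation, "semina"; after the second, "jvdzer".

jvdzer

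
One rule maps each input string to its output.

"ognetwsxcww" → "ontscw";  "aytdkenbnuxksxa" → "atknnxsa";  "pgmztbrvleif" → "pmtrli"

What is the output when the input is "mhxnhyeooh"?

mxheo

The rule is to keep every other character starting from the first (positions 1st, 3rd, 5th, ...).
For "mhxnhyeooh" the result is "mxheo".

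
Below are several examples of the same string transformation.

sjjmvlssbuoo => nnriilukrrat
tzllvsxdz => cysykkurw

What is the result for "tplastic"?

hbsokzrs

The pattern: move the last 2 characters to the front (rotate right by 2), then shift every letter 1 place backward in the alphabet (wrapping around).
"tplastic" → "ictplast" → "hbsokzrs".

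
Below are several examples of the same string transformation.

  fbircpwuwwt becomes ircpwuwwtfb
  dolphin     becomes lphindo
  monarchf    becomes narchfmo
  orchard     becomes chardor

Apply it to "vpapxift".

In each case the input is transformed by: move the first 2 characters to the end (rotate left by 2).
Applying that to "vpapxift" gives "apxiftvp".

apxiftvp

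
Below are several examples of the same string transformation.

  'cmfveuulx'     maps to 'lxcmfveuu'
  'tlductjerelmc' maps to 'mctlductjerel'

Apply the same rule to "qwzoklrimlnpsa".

saqwzoklrimlnp

Rule — move the last 2 characters to the front (rotate right by 2).
So "qwzoklrimlnpsa" becomes "saqwzoklrimlnp".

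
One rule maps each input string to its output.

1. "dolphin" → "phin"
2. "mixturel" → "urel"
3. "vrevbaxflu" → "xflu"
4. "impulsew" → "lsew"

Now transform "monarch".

arch

In each case the input is transformed by: keep only the last 4 characters.
On "monarch" that produces "arch".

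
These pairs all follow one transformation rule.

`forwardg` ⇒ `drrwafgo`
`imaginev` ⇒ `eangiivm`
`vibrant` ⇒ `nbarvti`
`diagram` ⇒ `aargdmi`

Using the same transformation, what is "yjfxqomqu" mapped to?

Rule — take characters alternately from the front and the back (1st, last, 2nd, 2nd-last, ...), then move the first 3 characters to the end (rotate left by 3).
On "yjfxqomqu": the first step gives "yujqfmxoq", and the second then gives "qfmxoqyuj".

qfmxoqyuj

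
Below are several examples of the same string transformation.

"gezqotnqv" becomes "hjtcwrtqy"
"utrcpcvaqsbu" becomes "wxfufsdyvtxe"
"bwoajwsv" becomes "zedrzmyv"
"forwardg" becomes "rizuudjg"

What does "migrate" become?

lpujwdh

What's happening: shift every letter 3 places forward in the alphabet (wrapping around), then swap each adjacent pair of characters (1↔2, 3↔4, ...).
Working it through for "migrate": intermediate "pljudwh", final "lpujwdh".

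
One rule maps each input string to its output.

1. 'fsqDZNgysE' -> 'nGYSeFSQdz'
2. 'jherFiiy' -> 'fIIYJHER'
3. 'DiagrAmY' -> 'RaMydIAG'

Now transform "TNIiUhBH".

uHbhtniI

The pattern: swap the front and back halves of the string, then flip the case of every letter.
For "TNIiUhBH" the result is "uHbhtniI".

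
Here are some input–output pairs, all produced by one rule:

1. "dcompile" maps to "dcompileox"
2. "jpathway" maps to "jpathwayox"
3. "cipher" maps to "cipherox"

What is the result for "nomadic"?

nomadicox

The transformation: append "ox".
Doing the same to "nomadic": "nomadicox".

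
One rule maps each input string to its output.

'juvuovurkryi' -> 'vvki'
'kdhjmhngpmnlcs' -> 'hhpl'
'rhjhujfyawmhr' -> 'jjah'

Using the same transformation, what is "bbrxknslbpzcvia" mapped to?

rnbca

The rule is to keep one character in every 3, starting at position 3 (positions 3rd, 6th, 9th, ...).
"bbrxknslbpzcvia" → "rnbca".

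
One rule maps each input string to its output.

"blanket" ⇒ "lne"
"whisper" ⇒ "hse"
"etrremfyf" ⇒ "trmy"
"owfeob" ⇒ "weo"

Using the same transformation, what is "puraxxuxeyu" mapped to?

uaxxy

The transformation: swap the first and last characters, then keep every other character starting from the second (positions 2nd, 4th, 6th, ...).
Working it through for "puraxxuxeyu": intermediate "uuraxxuxeyp", final "uaxxy".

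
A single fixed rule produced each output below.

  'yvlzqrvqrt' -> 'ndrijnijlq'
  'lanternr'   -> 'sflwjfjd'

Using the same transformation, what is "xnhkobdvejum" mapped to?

fzcgtvnwbmep

Rule — shift every letter 8 places backward in the alphabet (wrapping around), then move the first character to the end.
Working it through for "xnhkobdvejum": intermediate "pfzcgtvnwbme", final "fzcgtvnwbmep".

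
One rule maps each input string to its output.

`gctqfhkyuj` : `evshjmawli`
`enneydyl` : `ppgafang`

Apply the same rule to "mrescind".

Looking at the pairs, the operation is to shift every letter 2 places forward in the alphabet (wrapping around), then move the first character to the end.
Working it through for "mrescind": intermediate "otguekpf", final "tguekpfo".

tguekpfo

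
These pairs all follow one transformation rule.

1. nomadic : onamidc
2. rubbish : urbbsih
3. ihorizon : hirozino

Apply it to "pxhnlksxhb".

xpnhklxsbh

Looking at the pairs, the operation is to swap each adjacent pair of characters (1↔2, 3↔4, ...).
So "pxhnlksxhb" becomes "xpnhklxsbh".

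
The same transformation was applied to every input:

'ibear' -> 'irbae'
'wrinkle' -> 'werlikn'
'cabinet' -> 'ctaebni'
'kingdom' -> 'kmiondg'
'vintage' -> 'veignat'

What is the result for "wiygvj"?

In each case the input is transformed by: take characters alternately from the front and the back (1st, last, 2nd, 2nd-last, ...).
"wiygvj" → "wjivyg".

wjivyg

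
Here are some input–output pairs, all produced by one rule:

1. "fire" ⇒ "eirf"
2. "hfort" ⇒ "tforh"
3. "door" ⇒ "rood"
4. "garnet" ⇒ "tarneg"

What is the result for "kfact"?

The pattern: swap the first and last characters.
Applying that to "kfact" gives "tfack".

tfack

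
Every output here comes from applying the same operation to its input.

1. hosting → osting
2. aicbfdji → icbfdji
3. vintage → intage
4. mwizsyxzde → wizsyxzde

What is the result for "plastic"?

Each output is the input with this applied: delete the first character.
On "plastic" that produces "lastic".

lastic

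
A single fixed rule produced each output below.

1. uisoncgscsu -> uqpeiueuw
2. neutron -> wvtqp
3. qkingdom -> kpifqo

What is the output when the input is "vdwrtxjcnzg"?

In each case the input is transformed by: delete the first 2 characters, then shift every letter 2 places forward in the alphabet (wrapping around).
Working it through for "vdwrtxjcnzg": intermediate "wrtxjcnzg", final "ytvzlepbi".

ytvzlepbi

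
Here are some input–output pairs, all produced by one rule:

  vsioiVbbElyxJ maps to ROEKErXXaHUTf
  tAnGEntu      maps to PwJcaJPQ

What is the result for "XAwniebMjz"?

Rule — flip the case of every letter, then shift every letter 4 places backward in the alphabet (wrapping around).
For "XAwniebMjz", step one produces "xaWNIEBmJZ"; step two turns that into "twSJEAXiFV".

twSJEAXiFV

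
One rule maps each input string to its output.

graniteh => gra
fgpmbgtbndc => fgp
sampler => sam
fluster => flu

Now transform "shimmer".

Looking at the pairs, the operation is to keep only the first 3 characters.
For "shimmer" the result is "shi".

shi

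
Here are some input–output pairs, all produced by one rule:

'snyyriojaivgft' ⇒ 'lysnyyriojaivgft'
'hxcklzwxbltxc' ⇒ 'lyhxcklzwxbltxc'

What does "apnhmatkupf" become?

lyapnhmatkupf

The transformation: prepend "ly".
On "apnhmatkupf" that produces "lyapnhmatkupf".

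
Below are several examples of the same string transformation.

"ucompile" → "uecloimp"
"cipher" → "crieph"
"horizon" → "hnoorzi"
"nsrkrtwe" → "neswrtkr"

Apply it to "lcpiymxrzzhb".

lbchpzizyrmx

The pattern: take characters alternately from the front and the back (1st, last, 2nd, 2nd-last, ...).
On "lcpiymxrzzhb" that produces "lbchpzizyrmx".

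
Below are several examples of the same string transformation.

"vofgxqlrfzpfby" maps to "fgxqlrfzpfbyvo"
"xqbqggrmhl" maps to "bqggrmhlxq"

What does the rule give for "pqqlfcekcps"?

Rule — move the first 2 characters to the end (rotate left by 2).
Applying that to "pqqlfcekcps" gives "qlfcekcpspq".

qlfcekcpspq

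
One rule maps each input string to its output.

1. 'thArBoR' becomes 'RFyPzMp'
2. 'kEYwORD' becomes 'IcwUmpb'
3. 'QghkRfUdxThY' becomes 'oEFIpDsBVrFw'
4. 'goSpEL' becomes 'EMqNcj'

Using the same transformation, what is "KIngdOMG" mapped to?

igLEBmke

The transformation: shift every letter 2 places backward in the alphabet (wrapping around), then flip the case of every letter.
For "KIngdOMG", step one produces "IGlebMKE"; step two turns that into "igLEBmke".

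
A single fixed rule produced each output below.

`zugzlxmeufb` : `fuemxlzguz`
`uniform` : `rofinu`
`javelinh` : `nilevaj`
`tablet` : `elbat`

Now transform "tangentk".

tnegnat

The pattern: reverse the string, then delete the first character.
On "tangentk" that produces "tnegnat".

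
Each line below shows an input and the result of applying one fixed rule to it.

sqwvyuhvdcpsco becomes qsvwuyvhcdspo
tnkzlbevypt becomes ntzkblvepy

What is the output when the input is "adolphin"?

dalohpn

In each case the input is transformed by: swap each adjacent pair of characters (1↔2, 3↔4, ...), then delete the last character.
Applying both steps to "adolphin": "dalohpni", then "dalohpn".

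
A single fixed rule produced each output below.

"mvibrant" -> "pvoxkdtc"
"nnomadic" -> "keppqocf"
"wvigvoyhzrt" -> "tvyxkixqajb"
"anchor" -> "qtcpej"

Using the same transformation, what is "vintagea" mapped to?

What's happening: move the last 2 characters to the front (rotate right by 2), then shift every letter 2 places forward in the alphabet (wrapping around).
So "vintagea" becomes "gcxkpvci".

gcxkpvci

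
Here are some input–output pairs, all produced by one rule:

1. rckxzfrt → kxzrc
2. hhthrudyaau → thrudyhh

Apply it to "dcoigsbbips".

oigsbbdc

Rule — delete the last 3 characters, then move the first 2 characters to the end (rotate left by 2).
Working it through for "dcoigsbbips": intermediate "dcoigsbb", final "oigsbbdc".
(Check on "rckxzfrt": → "rckxz" → "kxzrc" ✓)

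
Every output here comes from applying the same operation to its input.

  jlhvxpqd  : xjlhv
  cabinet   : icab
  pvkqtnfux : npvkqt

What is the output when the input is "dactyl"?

In each case the input is transformed by: delete the last 3 characters, then move the last character to the front.
On "dactyl": the first step gives "dac", and the second then gives "cda".

cda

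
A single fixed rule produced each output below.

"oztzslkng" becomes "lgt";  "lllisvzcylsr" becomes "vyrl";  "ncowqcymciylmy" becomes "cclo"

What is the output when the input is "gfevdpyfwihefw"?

pwee

The rule is to keep one character in every 3, starting at position 3 (positions 3rd, 6th, 9th, ...), then move the first character to the end.
On "gfevdpyfwihefw": the first step gives "epwe", and the second then gives "pwee".
(Check on "lllisvzcylsr": → "lvyr" → "vyrl" ✓)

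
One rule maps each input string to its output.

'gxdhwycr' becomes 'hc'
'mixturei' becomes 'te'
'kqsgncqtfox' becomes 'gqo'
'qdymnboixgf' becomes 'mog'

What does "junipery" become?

ir

Rule — delete the first character, then keep one character in every 3, starting at position 3 (positions 3rd, 6th, 9th, ...).
Applying that to "junipery" gives "ir".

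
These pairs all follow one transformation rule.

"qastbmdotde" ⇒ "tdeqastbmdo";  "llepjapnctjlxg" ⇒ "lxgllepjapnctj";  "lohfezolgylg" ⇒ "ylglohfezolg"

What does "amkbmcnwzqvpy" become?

Rule — move the last 3 characters to the front (rotate right by 3).
For "amkbmcnwzqvpy" the result is "vpyamkbmcnwzq".

vpyamkbmcnwzq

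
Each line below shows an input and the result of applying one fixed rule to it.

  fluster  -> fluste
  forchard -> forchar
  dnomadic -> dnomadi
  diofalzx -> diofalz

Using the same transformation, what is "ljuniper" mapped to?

ljunipe

Rule — delete the last character.
For "ljuniper" the result is "ljunipe".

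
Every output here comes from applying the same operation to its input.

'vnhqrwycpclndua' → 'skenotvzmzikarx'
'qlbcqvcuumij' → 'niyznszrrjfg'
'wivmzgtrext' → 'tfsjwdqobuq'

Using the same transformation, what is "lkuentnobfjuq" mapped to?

Rule — shift every letter 3 places backward in the alphabet (wrapping around).
For "lkuentnobfjuq" the result is "ihrbkqklycgrn".

ihrbkqklycgrn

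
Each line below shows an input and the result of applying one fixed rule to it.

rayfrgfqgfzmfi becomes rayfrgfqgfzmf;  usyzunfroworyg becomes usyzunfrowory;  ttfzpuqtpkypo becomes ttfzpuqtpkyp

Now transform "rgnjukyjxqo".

rgnjukyjxq

The rule is to delete the last character.
So "rgnjukyjxqo" becomes "rgnjukyjxq".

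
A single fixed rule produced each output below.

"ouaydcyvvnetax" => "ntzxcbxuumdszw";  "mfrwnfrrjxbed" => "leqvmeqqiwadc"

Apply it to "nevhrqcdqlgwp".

mdugqpbcpkfvo

Rule — shift every letter 1 place backward in the alphabet (wrapping around).
Applying that to "nevhrqcdqlgwp" gives "mdugqpbcpkfvo".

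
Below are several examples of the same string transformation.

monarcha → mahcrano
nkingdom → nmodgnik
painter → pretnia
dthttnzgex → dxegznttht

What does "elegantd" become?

Rule — move the first character to the end, then reverse the string.
Working it through for "elegantd": intermediate "legantde", final "edtnagel".

edtnagel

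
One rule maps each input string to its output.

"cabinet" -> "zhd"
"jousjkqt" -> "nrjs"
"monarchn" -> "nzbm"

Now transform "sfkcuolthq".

Looking at the pairs, the operation is to shift every letter 1 place backward in the alphabet (wrapping around), then keep every other character starting from the second (positions 2nd, 4th, 6th, ...).
"sfkcuolthq" → "rejbtnksgp" → "ebnsp".
(Check on "jousjkqt": → "intrijps" → "nrjs" ✓)

ebnsp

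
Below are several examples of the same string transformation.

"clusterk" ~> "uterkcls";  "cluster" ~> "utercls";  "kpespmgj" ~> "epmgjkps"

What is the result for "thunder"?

uderthn

In each case the input is transformed by: move the first 3 characters to the end (rotate left by 3), then swap the first and last characters.
For "thunder", step one produces "nderthu"; step two turns that into "uderthn".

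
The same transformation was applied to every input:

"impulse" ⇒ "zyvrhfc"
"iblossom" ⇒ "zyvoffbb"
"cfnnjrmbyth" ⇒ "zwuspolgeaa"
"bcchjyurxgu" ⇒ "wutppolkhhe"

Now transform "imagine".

zvvtrna

Looking at the pairs, the operation is to shift every letter 13 places forward in the alphabet (wrapping around) — i.e. ROT13, then sort the characters into reverse alphabetical order.
Working it through for "imagine": intermediate "vzntvar", final "zvvtrna".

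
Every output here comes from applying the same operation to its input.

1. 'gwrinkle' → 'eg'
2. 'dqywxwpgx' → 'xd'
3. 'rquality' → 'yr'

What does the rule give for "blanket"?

tb

Looking at the pairs, the operation is to move the first character to the end, then keep only the last 2 characters.
On "blanket" that produces "tb".
(Check on "dqywxwpgx": → "qywxwpgxd" → "xd" ✓)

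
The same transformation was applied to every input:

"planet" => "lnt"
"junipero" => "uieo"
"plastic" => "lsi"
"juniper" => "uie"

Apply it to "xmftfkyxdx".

In each case the input is transformed by: keep every other character starting from the second (positions 2nd, 4th, 6th, ...).
Applying that to "xmftfkyxdx" gives "mtkxx".

mtkxx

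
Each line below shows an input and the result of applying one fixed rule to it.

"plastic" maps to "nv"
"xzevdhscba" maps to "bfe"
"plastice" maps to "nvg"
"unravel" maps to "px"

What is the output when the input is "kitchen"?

kj

What's happening: keep one character in every 3, starting at position 2 (positions 2nd, 5th, 8th, ...), then shift every letter 2 places forward in the alphabet (wrapping around).
So "kitchen" becomes "kj".
(Check on "unravel": → "nv" → "px" ✓)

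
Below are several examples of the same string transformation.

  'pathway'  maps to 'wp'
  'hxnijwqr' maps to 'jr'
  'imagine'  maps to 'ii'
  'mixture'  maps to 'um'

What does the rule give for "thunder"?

dt

Each output is the input with this applied: move the first 2 characters to the end (rotate left by 2), then keep one character in every 3, starting at position 3 (positions 3rd, 6th, 9th, ...).
For "thunder", step one produces "underth"; step two turns that into "dt".
(Check on "imagine": → "agineim" → "ii" ✓)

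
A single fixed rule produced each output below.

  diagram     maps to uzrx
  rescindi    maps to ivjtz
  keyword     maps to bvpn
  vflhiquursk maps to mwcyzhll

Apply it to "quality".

hlrc

In each case the input is transformed by: delete the last 3 characters, then shift every letter 9 places backward in the alphabet (wrapping around).
Applying both steps to "quality": "qual", then "hlrc".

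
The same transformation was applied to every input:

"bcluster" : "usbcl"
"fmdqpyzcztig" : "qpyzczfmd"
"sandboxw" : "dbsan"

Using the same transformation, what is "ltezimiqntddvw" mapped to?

The rule is to delete the last 3 characters, then move the first 3 characters to the end (rotate left by 3).
Working it through for "ltezimiqntddvw": intermediate "ltezimiqntd", final "zimiqntdlte".

zimiqntdlte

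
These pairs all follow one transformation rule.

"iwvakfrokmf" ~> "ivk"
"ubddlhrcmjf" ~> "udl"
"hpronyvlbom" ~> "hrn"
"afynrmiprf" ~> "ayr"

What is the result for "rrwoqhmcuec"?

rwq

Rule — keep every other character starting from the first (positions 1st, 3rd, 5th, ...), then keep only the first 3 characters.
Applying both steps to "rrwoqhmcuec": "rwqmuc", then "rwq".
(Check on "ubddlhrcmjf": → "udlrmf" → "udl" ✓)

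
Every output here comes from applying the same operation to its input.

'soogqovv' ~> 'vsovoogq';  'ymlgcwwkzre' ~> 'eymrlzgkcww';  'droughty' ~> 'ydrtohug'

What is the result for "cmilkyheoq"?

qcmoielhky

Rule — swap the first and last characters, then take characters alternately from the front and the back (1st, last, 2nd, 2nd-last, ...).
Working it through for "cmilkyheoq": intermediate "qmilkyheoc", final "qcmoielhky".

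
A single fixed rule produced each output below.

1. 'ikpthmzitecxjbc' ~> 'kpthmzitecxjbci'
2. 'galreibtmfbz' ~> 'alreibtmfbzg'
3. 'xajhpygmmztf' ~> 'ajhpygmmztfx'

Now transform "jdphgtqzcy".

Looking at the pairs, the operation is to move the first character to the end.
So "jdphgtqzcy" becomes "dphgtqzcyj".

dphgtqzcyj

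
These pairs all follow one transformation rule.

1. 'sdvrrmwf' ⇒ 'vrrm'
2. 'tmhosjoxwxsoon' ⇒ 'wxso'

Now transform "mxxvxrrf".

In each case the input is transformed by: delete the last 2 characters, then keep only the last 4 characters.
So "mxxvxrrf" becomes "xvxr".

xvxr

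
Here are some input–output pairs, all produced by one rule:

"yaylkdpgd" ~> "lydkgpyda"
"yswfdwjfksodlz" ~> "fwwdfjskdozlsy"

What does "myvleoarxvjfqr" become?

Looking at the pairs, the operation is to move the first 2 characters to the end (rotate left by 2), then swap each adjacent pair of characters (1↔2, 3↔4, ...).
Working it through for "myvleoarxvjfqr": intermediate "vleoarxvjfqrmy", final "lvoeravxfjrqym".

lvoeravxfjrqym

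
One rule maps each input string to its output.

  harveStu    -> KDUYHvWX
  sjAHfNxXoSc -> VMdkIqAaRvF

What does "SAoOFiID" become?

The rule is to shift every letter 3 places forward in the alphabet (wrapping around), then flip the case of every letter.
Doing the same to "SAoOFiID": "vdRriLlg".

vdRriLlg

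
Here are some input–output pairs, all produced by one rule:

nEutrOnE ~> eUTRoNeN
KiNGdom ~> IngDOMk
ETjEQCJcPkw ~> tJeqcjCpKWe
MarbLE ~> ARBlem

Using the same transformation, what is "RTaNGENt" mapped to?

tAngenTr

The pattern: flip the case of every letter, then move the first character to the end.
On "RTaNGENt": the first step gives "rtAngenT", and the second then gives "tAngenTr".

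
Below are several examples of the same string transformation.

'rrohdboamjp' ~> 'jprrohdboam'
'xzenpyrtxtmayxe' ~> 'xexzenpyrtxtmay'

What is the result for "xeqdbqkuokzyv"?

yvxeqdbqkuokz

The pattern: move the last 2 characters to the front (rotate right by 2).
Applying that to "xeqdbqkuokzyv" gives "yvxeqdbqkuokz".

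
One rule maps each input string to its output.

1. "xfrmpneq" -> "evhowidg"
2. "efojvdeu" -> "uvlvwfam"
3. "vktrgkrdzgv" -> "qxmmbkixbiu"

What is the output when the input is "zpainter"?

The rule is to shift every letter 9 places backward in the alphabet (wrapping around), then move the last 3 characters to the front (rotate right by 3).
"zpainter" → "kviqgrze".

kviqgrze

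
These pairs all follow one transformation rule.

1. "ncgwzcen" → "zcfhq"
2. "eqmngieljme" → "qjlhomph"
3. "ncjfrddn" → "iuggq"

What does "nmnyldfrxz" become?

bogiuac

The rule is to delete the first 3 characters, then shift every letter 3 places forward in the alphabet (wrapping around).
Applying that to "nmnyldfrxz" gives "bogiuac".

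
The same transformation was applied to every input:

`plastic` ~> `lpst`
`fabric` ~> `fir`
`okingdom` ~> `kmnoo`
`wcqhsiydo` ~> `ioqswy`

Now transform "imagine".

The transformation: sort the characters into alphabetical order, then delete the first 3 characters.
"imagine" → "aegiimn" → "iimn".

iimn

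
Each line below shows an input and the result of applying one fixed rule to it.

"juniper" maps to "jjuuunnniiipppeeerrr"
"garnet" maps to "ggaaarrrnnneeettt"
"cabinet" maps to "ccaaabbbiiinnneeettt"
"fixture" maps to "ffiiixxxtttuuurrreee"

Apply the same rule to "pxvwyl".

ppxxxvvvwwwyyylll

Looking at the pairs, the operation is to repeat every character 3 times, then delete the first character.
On "pxvwyl": the first step gives "pppxxxvvvwwwyyylll", and the second then gives "ppxxxvvvwwwyyylll".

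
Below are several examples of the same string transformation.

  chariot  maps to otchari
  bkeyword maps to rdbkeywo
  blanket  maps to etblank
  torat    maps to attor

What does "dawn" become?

The rule is to move the last 2 characters to the front (rotate right by 2).
So "dawn" becomes "wnda".

wnda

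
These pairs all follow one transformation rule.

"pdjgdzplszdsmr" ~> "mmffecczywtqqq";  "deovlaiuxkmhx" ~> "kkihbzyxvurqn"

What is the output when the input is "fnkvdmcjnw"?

jiaazxwsqp

The rule is to sort the characters into reverse alphabetical order, then shift every letter 13 places forward in the alphabet (wrapping around) — i.e. ROT13.
"fnkvdmcjnw" → "wvnnmkjfdc" → "jiaazxwsqp".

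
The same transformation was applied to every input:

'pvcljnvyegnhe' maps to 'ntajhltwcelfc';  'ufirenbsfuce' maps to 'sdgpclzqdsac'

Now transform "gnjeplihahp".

In each case the input is transformed by: shift every letter 2 places backward in the alphabet (wrapping around).
Applying that to "gnjeplihahp" gives "elhcnjgfyfn".

elhcnjgfyfn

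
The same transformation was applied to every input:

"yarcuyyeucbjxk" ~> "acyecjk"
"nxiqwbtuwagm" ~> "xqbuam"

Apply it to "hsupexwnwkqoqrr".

spxnkor

The rule is to keep every other character starting from the second (positions 2nd, 4th, 6th, ...).
"hsupexwnwkqoqrr" → "spxnkor".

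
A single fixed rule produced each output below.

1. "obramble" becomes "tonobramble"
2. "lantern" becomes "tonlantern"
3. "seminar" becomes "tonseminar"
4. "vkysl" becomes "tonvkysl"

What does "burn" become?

Looking at the pairs, the operation is to prepend "ton".
On "burn" that produces "tonburn".

tonburn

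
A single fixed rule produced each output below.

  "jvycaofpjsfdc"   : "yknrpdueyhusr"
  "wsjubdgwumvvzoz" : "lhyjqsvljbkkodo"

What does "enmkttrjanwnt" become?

Looking at the pairs, the operation is to shift every letter 11 places backward in the alphabet (wrapping around).
Applying that to "enmkttrjanwnt" gives "tcbziigypclci".

tcbziigypclci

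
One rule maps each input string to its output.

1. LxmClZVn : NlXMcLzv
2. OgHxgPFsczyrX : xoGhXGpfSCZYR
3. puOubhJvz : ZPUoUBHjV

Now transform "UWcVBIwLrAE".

What's happening: move the last character to the front, then flip the case of every letter.
Working it through for "UWcVBIwLrAE": intermediate "EUWcVBIwLrA", final "euwCvbiWlRa".

euwCvbiWlRa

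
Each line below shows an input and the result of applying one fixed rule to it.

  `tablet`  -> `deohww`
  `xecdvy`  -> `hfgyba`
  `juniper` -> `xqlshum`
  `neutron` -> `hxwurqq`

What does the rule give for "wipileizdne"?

lslohlcgqhz

Looking at the pairs, the operation is to move the first character to the end, then shift every letter 3 places forward in the alphabet (wrapping around).
So "wipileizdne" becomes "lslohlcgqhz".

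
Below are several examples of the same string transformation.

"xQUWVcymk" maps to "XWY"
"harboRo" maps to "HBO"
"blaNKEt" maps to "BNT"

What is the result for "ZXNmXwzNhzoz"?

In each case the input is transformed by: keep one character in every 3, starting at position 1 (positions 1st, 4th, 7th, ...), then convert every letter to uppercase.
On "ZXNmXwzNhzoz": the first step gives "Zmzz", and the second then gives "ZMZZ".
(Check on "blaNKEt": → "bNt" → "BNT" ✓)

ZMZZ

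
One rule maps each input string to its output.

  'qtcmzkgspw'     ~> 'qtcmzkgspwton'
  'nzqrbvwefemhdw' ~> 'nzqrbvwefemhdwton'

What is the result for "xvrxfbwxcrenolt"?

In each case the input is transformed by: append "ton".
Applying that to "xvrxfbwxcrenolt" gives "xvrxfbwxcrenoltton".

xvrxfbwxcrenoltton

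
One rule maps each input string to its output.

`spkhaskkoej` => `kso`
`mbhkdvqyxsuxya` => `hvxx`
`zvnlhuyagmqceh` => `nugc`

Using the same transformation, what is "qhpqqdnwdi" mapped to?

The pattern: keep one character in every 3, starting at position 3 (positions 3rd, 6th, 9th, ...).
On "qhpqqdnwdi" that produces "pdd".

pdd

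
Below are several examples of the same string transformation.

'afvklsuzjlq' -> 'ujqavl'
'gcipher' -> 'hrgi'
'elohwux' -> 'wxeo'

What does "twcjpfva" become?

The pattern: keep every other character starting from the first (positions 1st, 3rd, 5th, ...), then swap the front and back halves of the string.
Applying both steps to "twcjpfva": "tcpv", then "pvtc".
(Check on "elohwux": → "eowx" → "wxeo" ✓)

pvtc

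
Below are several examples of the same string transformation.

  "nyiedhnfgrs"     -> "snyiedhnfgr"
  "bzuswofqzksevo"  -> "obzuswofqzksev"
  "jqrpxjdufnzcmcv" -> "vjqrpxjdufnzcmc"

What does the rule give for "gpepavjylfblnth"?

hgpepavjylfblnt

Each output is the input with this applied: move the last character to the front.
On "gpepavjylfblnth" that produces "hgpepavjylfblnt".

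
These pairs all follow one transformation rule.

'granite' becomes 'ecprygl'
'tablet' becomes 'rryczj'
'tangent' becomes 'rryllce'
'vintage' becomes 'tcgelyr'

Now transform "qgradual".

The rule is to shift every letter 2 places backward in the alphabet (wrapping around), then take characters alternately from the front and the back (1st, last, 2nd, 2nd-last, ...).
For "qgradual" the result is "ojeypsyb".

ojeypsyb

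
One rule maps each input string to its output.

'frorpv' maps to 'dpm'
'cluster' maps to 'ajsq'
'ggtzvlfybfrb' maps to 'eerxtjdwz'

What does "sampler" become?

qykn

What's happening: shift every letter 2 places backward in the alphabet (wrapping around), then delete the last 3 characters.
On "sampler": the first step gives "qyknjcp", and the second then gives "qykn".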